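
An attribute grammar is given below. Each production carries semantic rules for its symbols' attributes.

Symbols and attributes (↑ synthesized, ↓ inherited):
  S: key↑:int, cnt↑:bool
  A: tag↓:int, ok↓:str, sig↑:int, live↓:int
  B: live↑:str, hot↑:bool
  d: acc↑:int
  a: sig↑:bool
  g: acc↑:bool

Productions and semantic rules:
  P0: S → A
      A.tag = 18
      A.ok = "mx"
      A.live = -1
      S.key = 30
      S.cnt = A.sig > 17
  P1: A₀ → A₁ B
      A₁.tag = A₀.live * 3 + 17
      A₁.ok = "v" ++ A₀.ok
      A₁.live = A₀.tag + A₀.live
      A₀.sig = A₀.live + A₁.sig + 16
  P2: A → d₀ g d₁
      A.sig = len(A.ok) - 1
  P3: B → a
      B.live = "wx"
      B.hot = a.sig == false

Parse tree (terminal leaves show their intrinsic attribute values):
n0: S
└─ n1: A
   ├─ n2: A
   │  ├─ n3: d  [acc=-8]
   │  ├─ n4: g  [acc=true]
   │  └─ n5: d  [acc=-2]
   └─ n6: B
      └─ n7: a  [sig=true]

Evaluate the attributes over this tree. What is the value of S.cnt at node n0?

false

1. n1.tag = 18  [18]
2. n1.ok = "mx"  ["mx"]
3. n1.live = -1  [-1]
4. n2.tag = 14  [A₀.live * 3 + 17]
5. n2.ok = "vmx"  ["v" ++ A₀.ok]
6. n2.live = 17  [A₀.tag + A₀.live]
7. n3.acc = -8  [terminal]
8. n4.acc = true  [terminal]
9. n5.acc = -2  [terminal]
10. n2.sig = 2  [len(A.ok) - 1]
11. n7.sig = true  [terminal]
12. n6.live = "wx"  ["wx"]
13. n6.hot = false  [a.sig == false]
14. n1.sig = 17  [A₀.live + A₁.sig + 16]
15. n0.key = 30  [30]
16. n0.cnt = false  [A.sig > 17]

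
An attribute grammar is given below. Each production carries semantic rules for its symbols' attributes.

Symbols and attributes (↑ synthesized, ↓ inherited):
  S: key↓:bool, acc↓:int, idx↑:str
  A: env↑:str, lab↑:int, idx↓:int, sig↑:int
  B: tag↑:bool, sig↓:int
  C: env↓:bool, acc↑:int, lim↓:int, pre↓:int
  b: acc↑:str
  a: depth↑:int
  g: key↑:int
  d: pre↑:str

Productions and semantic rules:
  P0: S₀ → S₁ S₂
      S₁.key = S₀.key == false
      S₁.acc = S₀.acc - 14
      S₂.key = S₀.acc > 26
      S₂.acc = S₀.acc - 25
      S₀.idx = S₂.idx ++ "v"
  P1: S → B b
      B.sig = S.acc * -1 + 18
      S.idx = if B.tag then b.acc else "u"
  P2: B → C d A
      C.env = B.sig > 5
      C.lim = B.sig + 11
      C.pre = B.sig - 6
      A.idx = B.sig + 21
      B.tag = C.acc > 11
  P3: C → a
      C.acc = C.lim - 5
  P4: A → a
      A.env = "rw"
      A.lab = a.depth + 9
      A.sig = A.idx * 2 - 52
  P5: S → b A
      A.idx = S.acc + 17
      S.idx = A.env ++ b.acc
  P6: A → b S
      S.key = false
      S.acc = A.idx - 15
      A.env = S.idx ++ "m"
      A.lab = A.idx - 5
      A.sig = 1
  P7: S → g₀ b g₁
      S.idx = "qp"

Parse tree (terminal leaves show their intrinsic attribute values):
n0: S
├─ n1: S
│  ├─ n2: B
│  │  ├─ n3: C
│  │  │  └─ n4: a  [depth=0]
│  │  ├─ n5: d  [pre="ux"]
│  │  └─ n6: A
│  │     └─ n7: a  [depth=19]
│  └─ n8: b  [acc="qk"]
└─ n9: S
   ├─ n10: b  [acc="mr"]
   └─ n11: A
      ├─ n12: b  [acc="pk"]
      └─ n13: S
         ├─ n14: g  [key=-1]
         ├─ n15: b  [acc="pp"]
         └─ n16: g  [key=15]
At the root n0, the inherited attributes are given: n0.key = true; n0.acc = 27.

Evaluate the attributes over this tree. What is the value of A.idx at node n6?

1. n0.key = true  [given at root]
2. n0.acc = 27  [given at root]
3. n1.key = false  [S₀.key == false]
4. n1.acc = 13  [S₀.acc - 14]
5. n2.sig = 5  [S.acc * -1 + 18]
6. n3.env = false  [B.sig > 5]
7. n3.lim = 16  [B.sig + 11]
8. n3.pre = -1  [B.sig - 6]
9. n4.depth = 0  [terminal]
10. n3.acc = 11  [C.lim - 5]
11. n5.pre = "ux"  [terminal]
12. n6.idx = 26  [B.sig + 21]
13. n7.depth = 19  [terminal]
14. n6.env = "rw"  ["rw"]
15. n6.lab = 28  [a.depth + 9]
16. n6.sig = 0  [A.idx * 2 - 52]
17. n2.tag = false  [C.acc > 11]
18. n8.acc = "qk"  [terminal]
19. n1.idx = "u"  [if B.tag then b.acc else "u"]
20. n9.key = true  [S₀.acc > 26]
21. n9.acc = 2  [S₀.acc - 25]
22. n10.acc = "mr"  [terminal]
23. n11.idx = 19  [S.acc + 17]
24. n12.acc = "pk"  [terminal]
25. n13.key = false  [false]
26. n13.acc = 4  [A.idx - 15]
27. n14.key = -1  [terminal]
28. n15.acc = "pp"  [terminal]
29. n16.key = 15  [terminal]
30. n13.idx = "qp"  ["qp"]
31. n11.env = "qpm"  [S.idx ++ "m"]
32. n11.lab = 14  [A.idx - 5]
33. n11.sig = 1  [1]
34. n9.idx = "qpmmr"  [A.env ++ b.acc]
35. n0.idx = "qpmmrv"  [S₂.idx ++ "v"]

26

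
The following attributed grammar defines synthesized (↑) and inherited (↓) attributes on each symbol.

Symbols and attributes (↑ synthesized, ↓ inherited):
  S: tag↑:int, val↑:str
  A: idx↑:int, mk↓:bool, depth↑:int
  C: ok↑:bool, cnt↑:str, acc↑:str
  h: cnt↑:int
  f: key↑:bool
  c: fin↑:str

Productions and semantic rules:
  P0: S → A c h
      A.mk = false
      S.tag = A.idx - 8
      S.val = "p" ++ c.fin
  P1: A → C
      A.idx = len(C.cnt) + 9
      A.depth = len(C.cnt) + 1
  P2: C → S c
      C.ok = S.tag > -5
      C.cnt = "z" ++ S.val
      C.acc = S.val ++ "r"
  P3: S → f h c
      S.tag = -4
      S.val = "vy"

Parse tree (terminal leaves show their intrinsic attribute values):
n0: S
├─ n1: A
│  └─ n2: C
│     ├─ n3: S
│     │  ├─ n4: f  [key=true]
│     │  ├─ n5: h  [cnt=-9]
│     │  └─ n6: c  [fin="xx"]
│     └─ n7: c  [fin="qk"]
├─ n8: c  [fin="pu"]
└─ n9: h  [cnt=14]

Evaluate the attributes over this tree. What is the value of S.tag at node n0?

4

1. n1.mk = false  [false]
2. n4.key = true  [terminal]
3. n5.cnt = -9  [terminal]
4. n6.fin = "xx"  [terminal]
5. n3.tag = -4  [-4]
6. n3.val = "vy"  ["vy"]
7. n7.fin = "qk"  [terminal]
8. n2.ok = true  [S.tag > -5]
9. n2.cnt = "zvy"  ["z" ++ S.val]
10. n2.acc = "vyr"  [S.val ++ "r"]
11. n1.idx = 12  [len(C.cnt) + 9]
12. n1.depth = 4  [len(C.cnt) + 1]
13. n8.fin = "pu"  [terminal]
14. n9.cnt = 14  [terminal]
15. n0.tag = 4  [A.idx - 8]
16. n0.val = "ppu"  ["p" ++ c.fin]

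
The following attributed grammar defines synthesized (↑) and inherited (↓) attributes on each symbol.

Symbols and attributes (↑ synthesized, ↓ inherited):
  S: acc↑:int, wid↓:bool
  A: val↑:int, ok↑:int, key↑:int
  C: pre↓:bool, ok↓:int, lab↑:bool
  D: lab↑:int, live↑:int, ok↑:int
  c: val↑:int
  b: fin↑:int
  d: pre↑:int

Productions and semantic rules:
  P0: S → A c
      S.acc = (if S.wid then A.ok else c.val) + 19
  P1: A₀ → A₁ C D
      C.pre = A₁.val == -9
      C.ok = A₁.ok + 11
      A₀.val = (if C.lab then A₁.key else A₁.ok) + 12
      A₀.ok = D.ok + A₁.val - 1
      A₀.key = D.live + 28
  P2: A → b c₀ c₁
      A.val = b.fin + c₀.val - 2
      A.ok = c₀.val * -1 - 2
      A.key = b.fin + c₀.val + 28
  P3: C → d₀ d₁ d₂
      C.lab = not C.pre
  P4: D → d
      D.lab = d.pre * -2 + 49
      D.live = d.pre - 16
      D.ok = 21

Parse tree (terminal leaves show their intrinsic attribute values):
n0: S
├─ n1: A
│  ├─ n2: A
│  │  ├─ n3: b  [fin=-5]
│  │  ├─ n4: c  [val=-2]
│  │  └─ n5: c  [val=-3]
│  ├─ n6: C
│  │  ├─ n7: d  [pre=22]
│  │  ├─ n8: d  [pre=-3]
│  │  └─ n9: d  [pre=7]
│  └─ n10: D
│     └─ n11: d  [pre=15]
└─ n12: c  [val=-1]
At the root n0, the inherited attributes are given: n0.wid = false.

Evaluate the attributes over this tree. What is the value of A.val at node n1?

12

1. n0.wid = false  [given at root]
2. n3.fin = -5  [terminal]
3. n4.val = -2  [terminal]
4. n5.val = -3  [terminal]
5. n2.val = -9  [b.fin + c₀.val - 2]
6. n2.ok = 0  [c₀.val * -1 - 2]
7. n2.key = 21  [b.fin + c₀.val + 28]
8. n6.pre = true  [A₁.val == -9]
9. n6.ok = 11  [A₁.ok + 11]
10. n7.pre = 22  [terminal]
11. n8.pre = -3  [terminal]
12. n9.pre = 7  [terminal]
13. n6.lab = false  [not C.pre]
14. n11.pre = 15  [terminal]
15. n10.lab = 19  [d.pre * -2 + 49]
16. n10.live = -1  [d.pre - 16]
17. n10.ok = 21  [21]
18. n1.val = 12  [(if C.lab then A₁.key else A₁.ok) + 12]
19. n1.ok = 11  [D.ok + A₁.val - 1]
20. n1.key = 27  [D.live + 28]
21. n12.val = -1  [terminal]
22. n0.acc = 18  [(if S.wid then A.ok else c.val) + 19]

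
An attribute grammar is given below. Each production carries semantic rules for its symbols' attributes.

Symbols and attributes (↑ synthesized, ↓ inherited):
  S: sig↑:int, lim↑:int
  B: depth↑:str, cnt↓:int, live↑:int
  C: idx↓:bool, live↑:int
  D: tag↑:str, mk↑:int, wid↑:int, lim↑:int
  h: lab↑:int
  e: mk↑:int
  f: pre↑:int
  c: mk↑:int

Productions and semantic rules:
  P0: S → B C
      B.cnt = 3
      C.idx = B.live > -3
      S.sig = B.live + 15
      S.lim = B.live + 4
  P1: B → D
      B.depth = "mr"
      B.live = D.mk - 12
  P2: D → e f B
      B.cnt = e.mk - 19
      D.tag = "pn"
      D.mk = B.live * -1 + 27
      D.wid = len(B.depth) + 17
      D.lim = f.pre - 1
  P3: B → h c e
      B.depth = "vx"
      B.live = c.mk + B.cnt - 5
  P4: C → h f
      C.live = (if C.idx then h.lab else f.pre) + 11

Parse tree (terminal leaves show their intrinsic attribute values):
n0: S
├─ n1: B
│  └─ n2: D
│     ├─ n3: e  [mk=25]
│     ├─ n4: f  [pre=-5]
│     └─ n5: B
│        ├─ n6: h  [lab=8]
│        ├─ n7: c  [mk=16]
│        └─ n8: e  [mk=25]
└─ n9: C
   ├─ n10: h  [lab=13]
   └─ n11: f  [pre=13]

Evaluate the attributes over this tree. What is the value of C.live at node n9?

24

1. n1.cnt = 3  [3]
2. n3.mk = 25  [terminal]
3. n4.pre = -5  [terminal]
4. n5.cnt = 6  [e.mk - 19]
5. n6.lab = 8  [terminal]
6. n7.mk = 16  [terminal]
7. n8.mk = 25  [terminal]
8. n5.depth = "vx"  ["vx"]
9. n5.live = 17  [c.mk + B.cnt - 5]
10. n2.tag = "pn"  ["pn"]
11. n2.mk = 10  [B.live * -1 + 27]
12. n2.wid = 19  [len(B.depth) + 17]
13. n2.lim = -6  [f.pre - 1]
14. n1.depth = "mr"  ["mr"]
15. n1.live = -2  [D.mk - 12]
16. n9.idx = true  [B.live > -3]
17. n10.lab = 13  [terminal]
18. n11.pre = 13  [terminal]
19. n9.live = 24  [(if C.idx then h.lab else f.pre) + 11]
20. n0.sig = 13  [B.live + 15]
21. n0.lim = 2  [B.live + 4]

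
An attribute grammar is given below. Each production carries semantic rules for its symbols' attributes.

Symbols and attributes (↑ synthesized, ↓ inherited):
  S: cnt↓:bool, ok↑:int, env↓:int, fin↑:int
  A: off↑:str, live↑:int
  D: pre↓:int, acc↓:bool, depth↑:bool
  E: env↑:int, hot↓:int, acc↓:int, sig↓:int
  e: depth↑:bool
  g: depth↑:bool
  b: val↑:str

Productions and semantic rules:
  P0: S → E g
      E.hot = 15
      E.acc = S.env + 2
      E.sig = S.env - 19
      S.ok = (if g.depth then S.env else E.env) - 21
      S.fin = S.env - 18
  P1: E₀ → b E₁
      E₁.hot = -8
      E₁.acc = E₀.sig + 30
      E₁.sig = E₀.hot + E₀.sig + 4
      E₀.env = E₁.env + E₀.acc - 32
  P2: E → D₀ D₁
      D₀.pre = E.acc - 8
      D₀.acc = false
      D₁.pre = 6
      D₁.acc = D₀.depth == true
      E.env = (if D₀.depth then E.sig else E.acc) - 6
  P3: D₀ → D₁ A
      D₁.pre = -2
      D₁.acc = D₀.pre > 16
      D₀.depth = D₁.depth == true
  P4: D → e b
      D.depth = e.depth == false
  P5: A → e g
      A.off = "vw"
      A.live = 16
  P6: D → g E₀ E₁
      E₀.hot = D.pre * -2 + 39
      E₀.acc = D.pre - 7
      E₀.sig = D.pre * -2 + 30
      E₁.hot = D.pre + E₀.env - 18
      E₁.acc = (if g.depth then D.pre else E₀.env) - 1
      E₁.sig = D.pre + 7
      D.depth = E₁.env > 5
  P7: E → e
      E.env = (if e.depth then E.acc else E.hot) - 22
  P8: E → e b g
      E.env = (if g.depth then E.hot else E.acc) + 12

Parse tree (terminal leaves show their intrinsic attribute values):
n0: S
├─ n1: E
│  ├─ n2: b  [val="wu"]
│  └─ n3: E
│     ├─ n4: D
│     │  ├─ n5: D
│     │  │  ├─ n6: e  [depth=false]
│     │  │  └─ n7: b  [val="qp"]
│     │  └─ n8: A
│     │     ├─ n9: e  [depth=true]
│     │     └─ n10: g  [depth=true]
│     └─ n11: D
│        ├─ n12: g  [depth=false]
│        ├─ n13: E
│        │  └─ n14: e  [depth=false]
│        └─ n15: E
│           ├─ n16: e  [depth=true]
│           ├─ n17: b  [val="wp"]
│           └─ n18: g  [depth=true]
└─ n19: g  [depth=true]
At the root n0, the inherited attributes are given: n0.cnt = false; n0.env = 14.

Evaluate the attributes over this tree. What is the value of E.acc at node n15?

1. n0.cnt = false  [given at root]
2. n0.env = 14  [given at root]
3. n1.hot = 15  [15]
4. n1.acc = 16  [S.env + 2]
5. n1.sig = -5  [S.env - 19]
6. n2.val = "wu"  [terminal]
7. n3.hot = -8  [-8]
8. n3.acc = 25  [E₀.sig + 30]
9. n3.sig = 14  [E₀.hot + E₀.sig + 4]
10. n4.pre = 17  [E.acc - 8]
11. n4.acc = false  [false]
12. n5.pre = -2  [-2]
13. n5.acc = true  [D₀.pre > 16]
14. n6.depth = false  [terminal]
15. n7.val = "qp"  [terminal]
16. n5.depth = true  [e.depth == false]
17. n9.depth = true  [terminal]
18. n10.depth = true  [terminal]
19. n8.off = "vw"  ["vw"]
20. n8.live = 16  [16]
21. n4.depth = true  [D₁.depth == true]
22. n11.pre = 6  [6]
23. n11.acc = true  [D₀.depth == true]
24. n12.depth = false  [terminal]
25. n13.hot = 27  [D.pre * -2 + 39]
26. n13.acc = -1  [D.pre - 7]
27. n13.sig = 18  [D.pre * -2 + 30]
28. n14.depth = false  [terminal]
29. n13.env = 5  [(if e.depth then E.acc else E.hot) - 22]
30. n15.hot = -7  [D.pre + E₀.env - 18]
31. n15.acc = 4  [(if g.depth then D.pre else E₀.env) - 1]
32. n15.sig = 13  [D.pre + 7]
33. n16.depth = true  [terminal]
34. n17.val = "wp"  [terminal]
35. n18.depth = true  [terminal]
36. n15.env = 5  [(if g.depth then E.hot else E.acc) + 12]
37. n11.depth = false  [E₁.env > 5]
38. n3.env = 8  [(if D₀.depth then E.sig else E.acc) - 6]
39. n1.env = -8  [E₁.env + E₀.acc - 32]
40. n19.depth = true  [terminal]
41. n0.ok = -7  [(if g.depth then S.env else E.env) - 21]
42. n0.fin = -4  [S.env - 18]

4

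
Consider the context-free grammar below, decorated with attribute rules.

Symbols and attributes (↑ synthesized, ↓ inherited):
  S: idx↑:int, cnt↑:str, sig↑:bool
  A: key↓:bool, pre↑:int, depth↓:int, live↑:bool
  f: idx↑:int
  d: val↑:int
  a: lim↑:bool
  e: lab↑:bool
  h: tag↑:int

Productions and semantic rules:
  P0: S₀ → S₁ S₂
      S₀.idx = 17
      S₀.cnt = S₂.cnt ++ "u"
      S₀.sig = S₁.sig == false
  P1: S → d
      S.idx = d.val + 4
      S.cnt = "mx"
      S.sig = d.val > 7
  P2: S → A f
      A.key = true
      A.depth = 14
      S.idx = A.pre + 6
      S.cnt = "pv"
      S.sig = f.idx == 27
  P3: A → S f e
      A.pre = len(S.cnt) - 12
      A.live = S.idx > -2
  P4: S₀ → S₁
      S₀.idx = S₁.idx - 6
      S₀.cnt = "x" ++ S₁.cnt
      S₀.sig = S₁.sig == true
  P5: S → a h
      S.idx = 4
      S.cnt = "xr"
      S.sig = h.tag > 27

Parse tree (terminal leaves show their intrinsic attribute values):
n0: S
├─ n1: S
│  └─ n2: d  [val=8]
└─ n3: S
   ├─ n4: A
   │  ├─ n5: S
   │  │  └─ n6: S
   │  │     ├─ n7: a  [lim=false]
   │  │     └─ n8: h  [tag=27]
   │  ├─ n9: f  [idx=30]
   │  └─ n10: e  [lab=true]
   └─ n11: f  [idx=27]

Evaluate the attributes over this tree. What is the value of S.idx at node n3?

-3

1. n2.val = 8  [terminal]
2. n1.idx = 12  [d.val + 4]
3. n1.cnt = "mx"  ["mx"]
4. n1.sig = true  [d.val > 7]
5. n4.key = true  [true]
6. n4.depth = 14  [14]
7. n7.lim = false  [terminal]
8. n8.tag = 27  [terminal]
9. n6.idx = 4  [4]
10. n6.cnt = "xr"  ["xr"]
11. n6.sig = false  [h.tag > 27]
12. n5.idx = -2  [S₁.idx - 6]
13. n5.cnt = "xxr"  ["x" ++ S₁.cnt]
14. n5.sig = false  [S₁.sig == true]
15. n9.idx = 30  [terminal]
16. n10.lab = true  [terminal]
17. n4.pre = -9  [len(S.cnt) - 12]
18. n4.live = false  [S.idx > -2]
19. n11.idx = 27  [terminal]
20. n3.idx = -3  [A.pre + 6]
21. n3.cnt = "pv"  ["pv"]
22. n3.sig = true  [f.idx == 27]
23. n0.idx = 17  [17]
24. n0.cnt = "pvu"  [S₂.cnt ++ "u"]
25. n0.sig = false  [S₁.sig == false]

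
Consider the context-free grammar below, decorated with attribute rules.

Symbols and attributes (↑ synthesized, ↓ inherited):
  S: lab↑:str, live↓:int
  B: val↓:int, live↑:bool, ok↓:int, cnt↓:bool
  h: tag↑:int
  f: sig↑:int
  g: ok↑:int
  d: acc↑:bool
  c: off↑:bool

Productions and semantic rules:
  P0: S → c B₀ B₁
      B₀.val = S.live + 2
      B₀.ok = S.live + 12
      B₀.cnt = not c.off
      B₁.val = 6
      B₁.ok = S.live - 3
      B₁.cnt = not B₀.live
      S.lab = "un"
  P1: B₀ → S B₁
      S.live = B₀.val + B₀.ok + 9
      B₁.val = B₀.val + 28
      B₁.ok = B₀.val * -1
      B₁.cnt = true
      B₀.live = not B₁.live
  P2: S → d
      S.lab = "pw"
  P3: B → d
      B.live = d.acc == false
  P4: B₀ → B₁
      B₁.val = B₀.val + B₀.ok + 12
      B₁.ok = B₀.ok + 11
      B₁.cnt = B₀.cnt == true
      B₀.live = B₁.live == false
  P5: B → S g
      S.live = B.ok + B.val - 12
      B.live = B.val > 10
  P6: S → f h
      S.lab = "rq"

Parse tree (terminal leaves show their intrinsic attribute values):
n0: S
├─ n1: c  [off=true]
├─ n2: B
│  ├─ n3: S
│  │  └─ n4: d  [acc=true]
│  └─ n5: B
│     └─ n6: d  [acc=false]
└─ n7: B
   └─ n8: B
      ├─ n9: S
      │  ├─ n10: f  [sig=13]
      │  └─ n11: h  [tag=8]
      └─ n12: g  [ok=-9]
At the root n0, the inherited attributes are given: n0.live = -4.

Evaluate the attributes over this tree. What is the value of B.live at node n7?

false

1. n0.live = -4  [given at root]
2. n1.off = true  [terminal]
3. n2.val = -2  [S.live + 2]
4. n2.ok = 8  [S.live + 12]
5. n2.cnt = false  [not c.off]
6. n3.live = 15  [B₀.val + B₀.ok + 9]
7. n4.acc = true  [terminal]
8. n3.lab = "pw"  ["pw"]
9. n5.val = 26  [B₀.val + 28]
10. n5.ok = 2  [B₀.val * -1]
11. n5.cnt = true  [true]
12. n6.acc = false  [terminal]
13. n5.live = true  [d.acc == false]
14. n2.live = false  [not B₁.live]
15. n7.val = 6  [6]
16. n7.ok = -7  [S.live - 3]
17. n7.cnt = true  [not B₀.live]
18. n8.val = 11  [B₀.val + B₀.ok + 12]
19. n8.ok = 4  [B₀.ok + 11]
20. n8.cnt = true  [B₀.cnt == true]
21. n9.live = 3  [B.ok + B.val - 12]
22. n10.sig = 13  [terminal]
23. n11.tag = 8  [terminal]
24. n9.lab = "rq"  ["rq"]
25. n12.ok = -9  [terminal]
26. n8.live = true  [B.val > 10]
27. n7.live = false  [B₁.live == false]
28. n0.lab = "un"  ["un"]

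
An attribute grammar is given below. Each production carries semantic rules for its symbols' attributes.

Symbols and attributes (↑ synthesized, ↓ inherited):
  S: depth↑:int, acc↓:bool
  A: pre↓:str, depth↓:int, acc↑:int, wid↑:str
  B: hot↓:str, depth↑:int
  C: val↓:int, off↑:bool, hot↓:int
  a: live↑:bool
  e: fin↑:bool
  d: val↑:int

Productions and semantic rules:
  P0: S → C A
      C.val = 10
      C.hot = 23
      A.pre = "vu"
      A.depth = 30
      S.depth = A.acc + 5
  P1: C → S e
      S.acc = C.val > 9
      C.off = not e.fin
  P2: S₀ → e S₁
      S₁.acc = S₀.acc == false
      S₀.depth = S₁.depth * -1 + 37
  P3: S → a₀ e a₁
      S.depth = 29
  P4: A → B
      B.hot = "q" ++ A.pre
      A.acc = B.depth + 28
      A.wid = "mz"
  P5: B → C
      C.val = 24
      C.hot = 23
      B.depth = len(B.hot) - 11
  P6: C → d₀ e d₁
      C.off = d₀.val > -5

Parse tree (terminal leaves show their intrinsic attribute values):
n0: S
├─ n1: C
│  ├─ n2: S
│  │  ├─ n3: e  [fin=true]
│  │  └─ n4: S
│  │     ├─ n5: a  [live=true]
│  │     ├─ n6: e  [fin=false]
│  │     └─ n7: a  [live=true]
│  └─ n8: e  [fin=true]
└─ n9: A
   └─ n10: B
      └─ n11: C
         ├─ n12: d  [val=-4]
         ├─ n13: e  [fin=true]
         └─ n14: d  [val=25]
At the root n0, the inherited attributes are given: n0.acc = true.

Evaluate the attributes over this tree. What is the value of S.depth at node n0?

25

1. n0.acc = true  [given at root]
2. n1.val = 10  [10]
3. n1.hot = 23  [23]
4. n2.acc = true  [C.val > 9]
5. n3.fin = true  [terminal]
6. n4.acc = false  [S₀.acc == false]
7. n5.live = true  [terminal]
8. n6.fin = false  [terminal]
9. n7.live = true  [terminal]
10. n4.depth = 29  [29]
11. n2.depth = 8  [S₁.depth * -1 + 37]
12. n8.fin = true  [terminal]
13. n1.off = false  [not e.fin]
14. n9.pre = "vu"  ["vu"]
15. n9.depth = 30  [30]
16. n10.hot = "qvu"  ["q" ++ A.pre]
17. n11.val = 24  [24]
18. n11.hot = 23  [23]
19. n12.val = -4  [terminal]
20. n13.fin = true  [terminal]
21. n14.val = 25  [terminal]
22. n11.off = true  [d₀.val > -5]
23. n10.depth = -8  [len(B.hot) - 11]
24. n9.acc = 20  [B.depth + 28]
25. n9.wid = "mz"  ["mz"]
26. n0.depth = 25  [A.acc + 5]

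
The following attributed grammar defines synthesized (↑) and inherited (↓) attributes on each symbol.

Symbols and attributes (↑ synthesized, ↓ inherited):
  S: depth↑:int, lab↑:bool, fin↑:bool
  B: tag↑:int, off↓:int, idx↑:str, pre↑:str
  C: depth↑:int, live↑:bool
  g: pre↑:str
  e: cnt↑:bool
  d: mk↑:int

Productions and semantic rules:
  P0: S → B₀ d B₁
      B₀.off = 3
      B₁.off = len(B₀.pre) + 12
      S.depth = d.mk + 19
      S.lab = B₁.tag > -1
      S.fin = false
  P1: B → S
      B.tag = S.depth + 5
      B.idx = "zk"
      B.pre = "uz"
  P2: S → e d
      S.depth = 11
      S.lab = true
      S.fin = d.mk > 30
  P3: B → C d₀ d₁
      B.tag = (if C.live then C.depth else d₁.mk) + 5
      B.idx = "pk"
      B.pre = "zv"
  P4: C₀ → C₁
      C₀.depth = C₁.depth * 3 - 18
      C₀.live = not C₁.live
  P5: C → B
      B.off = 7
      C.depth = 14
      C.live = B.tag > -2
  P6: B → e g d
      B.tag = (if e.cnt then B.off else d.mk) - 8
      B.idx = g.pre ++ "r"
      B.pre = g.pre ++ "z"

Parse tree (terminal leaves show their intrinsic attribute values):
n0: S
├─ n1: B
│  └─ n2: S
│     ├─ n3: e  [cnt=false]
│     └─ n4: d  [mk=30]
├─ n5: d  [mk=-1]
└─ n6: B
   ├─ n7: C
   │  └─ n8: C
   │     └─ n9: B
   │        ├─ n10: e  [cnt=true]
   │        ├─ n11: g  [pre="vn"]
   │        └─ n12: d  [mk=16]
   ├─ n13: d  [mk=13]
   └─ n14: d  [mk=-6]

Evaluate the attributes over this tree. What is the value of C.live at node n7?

1. n1.off = 3  [3]
2. n3.cnt = false  [terminal]
3. n4.mk = 30  [terminal]
4. n2.depth = 11  [11]
5. n2.lab = true  [true]
6. n2.fin = false  [d.mk > 30]
7. n1.tag = 16  [S.depth + 5]
8. n1.idx = "zk"  ["zk"]
9. n1.pre = "uz"  ["uz"]
10. n5.mk = -1  [terminal]
11. n6.off = 14  [len(B₀.pre) + 12]
12. n9.off = 7  [7]
13. n10.cnt = true  [terminal]
14. n11.pre = "vn"  [terminal]
15. n12.mk = 16  [terminal]
16. n9.tag = -1  [(if e.cnt then B.off else d.mk) - 8]
17. n9.idx = "vnr"  [g.pre ++ "r"]
18. n9.pre = "vnz"  [g.pre ++ "z"]
19. n8.depth = 14  [14]
20. n8.live = true  [B.tag > -2]
21. n7.depth = 24  [C₁.depth * 3 - 18]
22. n7.live = false  [not C₁.live]
23. n13.mk = 13  [terminal]
24. n14.mk = -6  [terminal]
25. n6.tag = -1  [(if C.live then C.depth else d₁.mk) + 5]
26. n6.idx = "pk"  ["pk"]
27. n6.pre = "zv"  ["zv"]
28. n0.depth = 18  [d.mk + 19]
29. n0.lab = false  [B₁.tag > -1]
30. n0.fin = false  [false]

false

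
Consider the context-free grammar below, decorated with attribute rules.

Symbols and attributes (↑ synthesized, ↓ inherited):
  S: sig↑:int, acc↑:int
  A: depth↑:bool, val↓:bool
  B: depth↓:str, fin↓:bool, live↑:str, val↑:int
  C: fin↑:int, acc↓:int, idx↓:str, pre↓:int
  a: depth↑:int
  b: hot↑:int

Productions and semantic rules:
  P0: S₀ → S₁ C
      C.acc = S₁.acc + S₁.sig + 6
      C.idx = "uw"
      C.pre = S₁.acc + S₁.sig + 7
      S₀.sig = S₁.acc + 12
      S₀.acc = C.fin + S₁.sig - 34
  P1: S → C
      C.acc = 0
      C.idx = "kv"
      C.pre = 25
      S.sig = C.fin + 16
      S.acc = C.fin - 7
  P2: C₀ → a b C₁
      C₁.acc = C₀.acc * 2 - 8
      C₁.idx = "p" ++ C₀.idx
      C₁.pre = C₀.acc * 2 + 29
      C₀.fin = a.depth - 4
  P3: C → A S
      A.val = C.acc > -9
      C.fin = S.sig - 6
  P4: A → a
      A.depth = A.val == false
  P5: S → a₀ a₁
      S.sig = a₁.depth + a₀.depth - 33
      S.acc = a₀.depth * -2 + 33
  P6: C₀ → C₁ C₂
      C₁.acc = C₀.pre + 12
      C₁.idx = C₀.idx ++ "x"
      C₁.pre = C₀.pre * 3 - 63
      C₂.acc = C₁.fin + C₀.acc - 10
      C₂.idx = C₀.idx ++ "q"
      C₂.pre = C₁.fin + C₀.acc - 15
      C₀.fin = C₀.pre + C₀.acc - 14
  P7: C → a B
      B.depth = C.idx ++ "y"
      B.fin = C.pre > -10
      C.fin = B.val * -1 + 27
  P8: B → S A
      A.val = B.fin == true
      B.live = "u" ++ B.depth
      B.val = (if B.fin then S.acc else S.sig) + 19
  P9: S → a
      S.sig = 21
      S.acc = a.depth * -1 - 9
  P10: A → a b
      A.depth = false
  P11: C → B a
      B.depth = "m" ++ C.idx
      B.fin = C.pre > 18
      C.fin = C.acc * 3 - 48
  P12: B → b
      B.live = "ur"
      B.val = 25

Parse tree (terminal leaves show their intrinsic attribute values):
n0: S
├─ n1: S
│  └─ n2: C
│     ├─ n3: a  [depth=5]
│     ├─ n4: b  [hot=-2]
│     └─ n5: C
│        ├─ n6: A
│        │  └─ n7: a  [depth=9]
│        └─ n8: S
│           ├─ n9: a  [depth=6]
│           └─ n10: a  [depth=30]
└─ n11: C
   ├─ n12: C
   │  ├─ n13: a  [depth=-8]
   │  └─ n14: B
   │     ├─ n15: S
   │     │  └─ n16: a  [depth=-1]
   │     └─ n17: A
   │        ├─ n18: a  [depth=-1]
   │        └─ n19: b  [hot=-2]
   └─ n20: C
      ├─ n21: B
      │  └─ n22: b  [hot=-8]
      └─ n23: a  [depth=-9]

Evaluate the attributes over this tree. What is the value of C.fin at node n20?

1. n2.acc = 0  [0]
2. n2.idx = "kv"  ["kv"]
3. n2.pre = 25  [25]
4. n3.depth = 5  [terminal]
5. n4.hot = -2  [terminal]
6. n5.acc = -8  [C₀.acc * 2 - 8]
7. n5.idx = "pkv"  ["p" ++ C₀.idx]
8. n5.pre = 29  [C₀.acc * 2 + 29]
9. n6.val = true  [C.acc > -9]
10. n7.depth = 9  [terminal]
11. n6.depth = false  [A.val == false]
12. n9.depth = 6  [terminal]
13. n10.depth = 30  [terminal]
14. n8.sig = 3  [a₁.depth + a₀.depth - 33]
15. n8.acc = 21  [a₀.depth * -2 + 33]
16. n5.fin = -3  [S.sig - 6]
17. n2.fin = 1  [a.depth - 4]
18. n1.sig = 17  [C.fin + 16]
19. n1.acc = -6  [C.fin - 7]
20. n11.acc = 17  [S₁.acc + S₁.sig + 6]
21. n11.idx = "uw"  ["uw"]
22. n11.pre = 18  [S₁.acc + S₁.sig + 7]
23. n12.acc = 30  [C₀.pre + 12]
24. n12.idx = "uwx"  [C₀.idx ++ "x"]
25. n12.pre = -9  [C₀.pre * 3 - 63]
26. n13.depth = -8  [terminal]
27. n14.depth = "uwxy"  [C.idx ++ "y"]
28. n14.fin = true  [C.pre > -10]
29. n16.depth = -1  [terminal]
30. n15.sig = 21  [21]
31. n15.acc = -8  [a.depth * -1 - 9]
32. n17.val = true  [B.fin == true]
33. n18.depth = -1  [terminal]
34. n19.hot = -2  [terminal]
35. n17.depth = false  [false]
36. n14.live = "uuwxy"  ["u" ++ B.depth]
37. n14.val = 11  [(if B.fin then S.acc else S.sig) + 19]
38. n12.fin = 16  [B.val * -1 + 27]
39. n20.acc = 23  [C₁.fin + C₀.acc - 10]
40. n20.idx = "uwq"  [C₀.idx ++ "q"]
41. n20.pre = 18  [C₁.fin + C₀.acc - 15]
42. n21.depth = "muwq"  ["m" ++ C.idx]
43. n21.fin = false  [C.pre > 18]
44. n22.hot = -8  [terminal]
45. n21.live = "ur"  ["ur"]
46. n21.val = 25  [25]
47. n23.depth = -9  [terminal]
48. n20.fin = 21  [C.acc * 3 - 48]
49. n11.fin = 21  [C₀.pre + C₀.acc - 14]
50. n0.sig = 6  [S₁.acc + 12]
51. n0.acc = 4  [C.fin + S₁.sig - 34]

21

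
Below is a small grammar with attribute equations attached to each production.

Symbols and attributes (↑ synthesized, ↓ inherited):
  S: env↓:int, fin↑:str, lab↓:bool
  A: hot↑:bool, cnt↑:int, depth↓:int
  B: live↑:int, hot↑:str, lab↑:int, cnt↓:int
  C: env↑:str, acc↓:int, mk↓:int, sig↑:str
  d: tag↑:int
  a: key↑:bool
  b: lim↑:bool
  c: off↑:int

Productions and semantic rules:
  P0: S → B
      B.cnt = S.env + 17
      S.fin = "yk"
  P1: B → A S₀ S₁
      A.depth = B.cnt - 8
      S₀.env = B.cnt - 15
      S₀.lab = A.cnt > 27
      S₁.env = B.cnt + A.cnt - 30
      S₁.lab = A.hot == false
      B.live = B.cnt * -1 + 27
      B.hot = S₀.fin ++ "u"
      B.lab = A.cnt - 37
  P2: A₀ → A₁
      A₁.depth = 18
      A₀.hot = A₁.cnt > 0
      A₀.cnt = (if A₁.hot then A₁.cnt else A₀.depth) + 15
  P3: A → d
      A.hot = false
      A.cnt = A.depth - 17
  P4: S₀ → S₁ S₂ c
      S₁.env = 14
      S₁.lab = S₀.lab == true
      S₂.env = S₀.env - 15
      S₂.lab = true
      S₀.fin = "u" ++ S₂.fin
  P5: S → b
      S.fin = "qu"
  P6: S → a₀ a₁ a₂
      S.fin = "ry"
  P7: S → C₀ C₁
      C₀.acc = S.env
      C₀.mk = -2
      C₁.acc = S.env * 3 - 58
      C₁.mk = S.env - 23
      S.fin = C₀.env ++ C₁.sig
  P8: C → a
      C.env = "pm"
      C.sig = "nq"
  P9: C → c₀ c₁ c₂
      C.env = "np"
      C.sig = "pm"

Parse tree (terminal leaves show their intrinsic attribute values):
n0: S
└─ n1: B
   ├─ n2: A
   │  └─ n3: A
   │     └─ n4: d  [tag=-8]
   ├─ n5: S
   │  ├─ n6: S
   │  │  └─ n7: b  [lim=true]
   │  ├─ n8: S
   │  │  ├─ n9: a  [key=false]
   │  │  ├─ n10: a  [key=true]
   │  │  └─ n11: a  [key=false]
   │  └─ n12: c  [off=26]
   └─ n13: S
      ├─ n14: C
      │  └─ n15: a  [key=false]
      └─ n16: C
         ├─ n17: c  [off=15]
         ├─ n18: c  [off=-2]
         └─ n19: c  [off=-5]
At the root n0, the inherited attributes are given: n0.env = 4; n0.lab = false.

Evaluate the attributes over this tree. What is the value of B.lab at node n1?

1. n0.env = 4  [given at root]
2. n0.lab = false  [given at root]
3. n1.cnt = 21  [S.env + 17]
4. n2.depth = 13  [B.cnt - 8]
5. n3.depth = 18  [18]
6. n4.tag = -8  [terminal]
7. n3.hot = false  [false]
8. n3.cnt = 1  [A.depth - 17]
9. n2.hot = true  [A₁.cnt > 0]
10. n2.cnt = 28  [(if A₁.hot then A₁.cnt else A₀.depth) + 15]
11. n5.env = 6  [B.cnt - 15]
12. n5.lab = true  [A.cnt > 27]
13. n6.env = 14  [14]
14. n6.lab = true  [S₀.lab == true]
15. n7.lim = true  [terminal]
16. n6.fin = "qu"  ["qu"]
17. n8.env = -9  [S₀.env - 15]
18. n8.lab = true  [true]
19. n9.key = false  [terminal]
20. n10.key = true  [terminal]
21. n11.key = false  [terminal]
22. n8.fin = "ry"  ["ry"]
23. n12.off = 26  [terminal]
24. n5.fin = "ury"  ["u" ++ S₂.fin]
25. n13.env = 19  [B.cnt + A.cnt - 30]
26. n13.lab = false  [A.hot == false]
27. n14.acc = 19  [S.env]
28. n14.mk = -2  [-2]
29. n15.key = false  [terminal]
30. n14.env = "pm"  ["pm"]
31. n14.sig = "nq"  ["nq"]
32. n16.acc = -1  [S.env * 3 - 58]
33. n16.mk = -4  [S.env - 23]
34. n17.off = 15  [terminal]
35. n18.off = -2  [terminal]
36. n19.off = -5  [terminal]
37. n16.env = "np"  ["np"]
38. n16.sig = "pm"  ["pm"]
39. n13.fin = "pmpm"  [C₀.env ++ C₁.sig]
40. n1.live = 6  [B.cnt * -1 + 27]
41. n1.hot = "uryu"  [S₀.fin ++ "u"]
42. n1.lab = -9  [A.cnt - 37]
43. n0.fin = "yk"  ["yk"]

-9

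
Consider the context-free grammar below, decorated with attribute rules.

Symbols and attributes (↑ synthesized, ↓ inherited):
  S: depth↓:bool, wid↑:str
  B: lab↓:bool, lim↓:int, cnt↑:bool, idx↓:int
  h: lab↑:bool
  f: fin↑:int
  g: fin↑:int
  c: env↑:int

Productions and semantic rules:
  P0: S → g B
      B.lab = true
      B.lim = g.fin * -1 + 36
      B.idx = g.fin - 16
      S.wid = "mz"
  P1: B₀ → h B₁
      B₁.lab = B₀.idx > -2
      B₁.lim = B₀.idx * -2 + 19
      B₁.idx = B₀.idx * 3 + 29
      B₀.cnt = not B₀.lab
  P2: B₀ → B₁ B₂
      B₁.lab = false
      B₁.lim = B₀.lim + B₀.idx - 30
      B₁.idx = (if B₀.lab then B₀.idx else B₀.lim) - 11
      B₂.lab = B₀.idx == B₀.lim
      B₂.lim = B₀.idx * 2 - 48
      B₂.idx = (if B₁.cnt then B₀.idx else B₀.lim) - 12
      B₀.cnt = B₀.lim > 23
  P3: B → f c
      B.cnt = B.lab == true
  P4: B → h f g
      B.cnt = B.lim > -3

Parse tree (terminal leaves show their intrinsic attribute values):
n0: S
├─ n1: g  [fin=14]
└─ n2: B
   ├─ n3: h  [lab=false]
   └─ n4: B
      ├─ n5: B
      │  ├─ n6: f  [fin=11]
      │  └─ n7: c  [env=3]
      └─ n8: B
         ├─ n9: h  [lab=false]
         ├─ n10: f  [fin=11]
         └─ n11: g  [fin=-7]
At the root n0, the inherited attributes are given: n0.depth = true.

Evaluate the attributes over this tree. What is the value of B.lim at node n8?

-2

1. n0.depth = true  [given at root]
2. n1.fin = 14  [terminal]
3. n2.lab = true  [true]
4. n2.lim = 22  [g.fin * -1 + 36]
5. n2.idx = -2  [g.fin - 16]
6. n3.lab = false  [terminal]
7. n4.lab = false  [B₀.idx > -2]
8. n4.lim = 23  [B₀.idx * -2 + 19]
9. n4.idx = 23  [B₀.idx * 3 + 29]
10. n5.lab = false  [false]
11. n5.lim = 16  [B₀.lim + B₀.idx - 30]
12. n5.idx = 12  [(if B₀.lab then B₀.idx else B₀.lim) - 11]
13. n6.fin = 11  [terminal]
14. n7.env = 3  [terminal]
15. n5.cnt = false  [B.lab == true]
16. n8.lab = true  [B₀.idx == B₀.lim]
17. n8.lim = -2  [B₀.idx * 2 - 48]
18. n8.idx = 11  [(if B₁.cnt then B₀.idx else B₀.lim) - 12]
19. n9.lab = false  [terminal]
20. n10.fin = 11  [terminal]
21. n11.fin = -7  [terminal]
22. n8.cnt = true  [B.lim > -3]
23. n4.cnt = false  [B₀.lim > 23]
24. n2.cnt = false  [not B₀.lab]
25. n0.wid = "mz"  ["mz"]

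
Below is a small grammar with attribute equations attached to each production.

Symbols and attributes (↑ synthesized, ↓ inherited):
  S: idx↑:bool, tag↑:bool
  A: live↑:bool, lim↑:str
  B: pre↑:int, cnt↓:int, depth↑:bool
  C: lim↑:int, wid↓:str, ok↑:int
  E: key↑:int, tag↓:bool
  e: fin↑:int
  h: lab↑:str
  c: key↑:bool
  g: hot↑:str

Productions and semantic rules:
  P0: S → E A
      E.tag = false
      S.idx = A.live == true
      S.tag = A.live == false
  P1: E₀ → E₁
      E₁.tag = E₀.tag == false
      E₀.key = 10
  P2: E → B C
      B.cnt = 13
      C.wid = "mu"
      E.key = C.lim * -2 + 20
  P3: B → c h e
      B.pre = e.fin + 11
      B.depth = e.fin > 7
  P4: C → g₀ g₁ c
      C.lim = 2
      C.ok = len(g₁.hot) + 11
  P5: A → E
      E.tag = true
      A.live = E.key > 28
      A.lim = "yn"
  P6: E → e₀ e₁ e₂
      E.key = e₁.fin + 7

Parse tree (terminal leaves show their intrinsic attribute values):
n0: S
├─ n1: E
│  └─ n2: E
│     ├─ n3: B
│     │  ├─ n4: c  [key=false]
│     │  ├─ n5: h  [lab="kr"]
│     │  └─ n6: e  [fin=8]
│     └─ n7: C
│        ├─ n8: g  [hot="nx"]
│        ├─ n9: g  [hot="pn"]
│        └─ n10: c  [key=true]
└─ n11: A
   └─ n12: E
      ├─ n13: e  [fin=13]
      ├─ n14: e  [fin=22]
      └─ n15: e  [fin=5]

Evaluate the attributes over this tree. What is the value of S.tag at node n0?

false

1. n1.tag = false  [false]
2. n2.tag = true  [E₀.tag == false]
3. n3.cnt = 13  [13]
4. n4.key = false  [terminal]
5. n5.lab = "kr"  [terminal]
6. n6.fin = 8  [terminal]
7. n3.pre = 19  [e.fin + 11]
8. n3.depth = true  [e.fin > 7]
9. n7.wid = "mu"  ["mu"]
10. n8.hot = "nx"  [terminal]
11. n9.hot = "pn"  [terminal]
12. n10.key = true  [terminal]
13. n7.lim = 2  [2]
14. n7.ok = 13  [len(g₁.hot) + 11]
15. n2.key = 16  [C.lim * -2 + 20]
16. n1.key = 10  [10]
17. n12.tag = true  [true]
18. n13.fin = 13  [terminal]
19. n14.fin = 22  [terminal]
20. n15.fin = 5  [terminal]
21. n12.key = 29  [e₁.fin + 7]
22. n11.live = true  [E.key > 28]
23. n11.lim = "yn"  ["yn"]
24. n0.idx = true  [A.live == true]
25. n0.tag = false  [A.live == false]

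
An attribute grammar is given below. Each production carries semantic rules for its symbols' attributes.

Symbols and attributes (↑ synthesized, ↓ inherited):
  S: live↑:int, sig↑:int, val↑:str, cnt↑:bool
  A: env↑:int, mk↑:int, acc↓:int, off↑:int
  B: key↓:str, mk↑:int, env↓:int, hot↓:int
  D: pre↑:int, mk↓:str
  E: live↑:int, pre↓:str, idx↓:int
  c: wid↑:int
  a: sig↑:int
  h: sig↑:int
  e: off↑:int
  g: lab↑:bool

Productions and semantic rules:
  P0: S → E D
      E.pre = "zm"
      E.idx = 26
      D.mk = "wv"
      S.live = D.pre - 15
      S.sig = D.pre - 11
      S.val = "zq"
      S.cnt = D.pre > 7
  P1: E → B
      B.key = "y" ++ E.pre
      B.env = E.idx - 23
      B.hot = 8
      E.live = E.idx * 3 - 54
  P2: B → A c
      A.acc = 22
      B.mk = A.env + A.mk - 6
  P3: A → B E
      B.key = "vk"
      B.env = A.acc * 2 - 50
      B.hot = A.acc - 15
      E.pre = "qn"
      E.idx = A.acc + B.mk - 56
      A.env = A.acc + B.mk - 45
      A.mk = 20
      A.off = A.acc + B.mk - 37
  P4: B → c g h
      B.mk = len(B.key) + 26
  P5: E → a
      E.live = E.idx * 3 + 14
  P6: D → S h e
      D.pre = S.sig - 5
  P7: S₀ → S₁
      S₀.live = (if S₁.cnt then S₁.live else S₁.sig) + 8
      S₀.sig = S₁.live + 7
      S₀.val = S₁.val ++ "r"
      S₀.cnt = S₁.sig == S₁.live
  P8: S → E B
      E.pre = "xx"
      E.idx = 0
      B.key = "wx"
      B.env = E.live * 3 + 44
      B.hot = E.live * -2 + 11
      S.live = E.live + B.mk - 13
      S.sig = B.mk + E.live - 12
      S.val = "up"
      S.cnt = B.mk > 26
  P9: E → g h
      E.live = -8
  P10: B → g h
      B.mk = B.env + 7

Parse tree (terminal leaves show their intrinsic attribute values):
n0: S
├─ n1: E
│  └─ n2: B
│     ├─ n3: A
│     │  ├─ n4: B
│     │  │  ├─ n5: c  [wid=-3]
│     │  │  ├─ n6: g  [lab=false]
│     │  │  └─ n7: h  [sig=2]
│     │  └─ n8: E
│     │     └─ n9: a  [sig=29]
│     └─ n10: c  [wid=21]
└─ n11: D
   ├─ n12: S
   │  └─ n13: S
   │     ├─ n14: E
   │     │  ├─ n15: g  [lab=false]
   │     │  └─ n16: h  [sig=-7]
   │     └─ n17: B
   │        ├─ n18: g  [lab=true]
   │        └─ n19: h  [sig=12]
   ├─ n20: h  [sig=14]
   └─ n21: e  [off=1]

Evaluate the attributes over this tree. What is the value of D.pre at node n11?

8

1. n1.pre = "zm"  ["zm"]
2. n1.idx = 26  [26]
3. n2.key = "yzm"  ["y" ++ E.pre]
4. n2.env = 3  [E.idx - 23]
5. n2.hot = 8  [8]
6. n3.acc = 22  [22]
7. n4.key = "vk"  ["vk"]
8. n4.env = -6  [A.acc * 2 - 50]
9. n4.hot = 7  [A.acc - 15]
10. n5.wid = -3  [terminal]
11. n6.lab = false  [terminal]
12. n7.sig = 2  [terminal]
13. n4.mk = 28  [len(B.key) + 26]
14. n8.pre = "qn"  ["qn"]
15. n8.idx = -6  [A.acc + B.mk - 56]
16. n9.sig = 29  [terminal]
17. n8.live = -4  [E.idx * 3 + 14]
18. n3.env = 5  [A.acc + B.mk - 45]
19. n3.mk = 20  [20]
20. n3.off = 13  [A.acc + B.mk - 37]
21. n10.wid = 21  [terminal]
22. n2.mk = 19  [A.env + A.mk - 6]
23. n1.live = 24  [E.idx * 3 - 54]
24. n11.mk = "wv"  ["wv"]
25. n14.pre = "xx"  ["xx"]
26. n14.idx = 0  [0]
27. n15.lab = false  [terminal]
28. n16.sig = -7  [terminal]
29. n14.live = -8  [-8]
30. n17.key = "wx"  ["wx"]
31. n17.env = 20  [E.live * 3 + 44]
32. n17.hot = 27  [E.live * -2 + 11]
33. n18.lab = true  [terminal]
34. n19.sig = 12  [terminal]
35. n17.mk = 27  [B.env + 7]
36. n13.live = 6  [E.live + B.mk - 13]
37. n13.sig = 7  [B.mk + E.live - 12]
38. n13.val = "up"  ["up"]
39. n13.cnt = true  [B.mk > 26]
40. n12.live = 14  [(if S₁.cnt then S₁.live else S₁.sig) + 8]
41. n12.sig = 13  [S₁.live + 7]
42. n12.val = "upr"  [S₁.val ++ "r"]
43. n12.cnt = false  [S₁.sig == S₁.live]
44. n20.sig = 14  [terminal]
45. n21.off = 1  [terminal]
46. n11.pre = 8  [S.sig - 5]
47. n0.live = -7  [D.pre - 15]
48. n0.sig = -3  [D.pre - 11]
49. n0.val = "zq"  ["zq"]
50. n0.cnt = true  [D.pre > 7]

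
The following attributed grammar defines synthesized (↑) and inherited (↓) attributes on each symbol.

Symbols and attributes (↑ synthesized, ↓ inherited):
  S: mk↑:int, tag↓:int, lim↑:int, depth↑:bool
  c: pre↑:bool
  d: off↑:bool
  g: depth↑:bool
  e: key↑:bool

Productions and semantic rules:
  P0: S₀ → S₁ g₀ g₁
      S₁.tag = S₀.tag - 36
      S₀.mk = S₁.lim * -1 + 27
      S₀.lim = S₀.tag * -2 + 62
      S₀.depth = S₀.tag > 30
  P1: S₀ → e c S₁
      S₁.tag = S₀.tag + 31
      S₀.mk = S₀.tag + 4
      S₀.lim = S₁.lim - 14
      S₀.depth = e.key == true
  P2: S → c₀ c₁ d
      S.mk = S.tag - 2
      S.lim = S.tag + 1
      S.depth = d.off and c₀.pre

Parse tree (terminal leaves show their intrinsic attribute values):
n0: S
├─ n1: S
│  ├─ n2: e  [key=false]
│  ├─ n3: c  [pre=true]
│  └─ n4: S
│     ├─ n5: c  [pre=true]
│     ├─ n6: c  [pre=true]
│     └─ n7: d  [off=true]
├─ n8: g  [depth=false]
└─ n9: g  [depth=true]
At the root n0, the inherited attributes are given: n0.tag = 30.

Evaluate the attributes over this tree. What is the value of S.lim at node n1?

12

1. n0.tag = 30  [given at root]
2. n1.tag = -6  [S₀.tag - 36]
3. n2.key = false  [terminal]
4. n3.pre = true  [terminal]
5. n4.tag = 25  [S₀.tag + 31]
6. n5.pre = true  [terminal]
7. n6.pre = true  [terminal]
8. n7.off = true  [terminal]
9. n4.mk = 23  [S.tag - 2]
10. n4.lim = 26  [S.tag + 1]
11. n4.depth = true  [d.off and c₀.pre]
12. n1.mk = -2  [S₀.tag + 4]
13. n1.lim = 12  [S₁.lim - 14]
14. n1.depth = false  [e.key == true]
15. n8.depth = false  [terminal]
16. n9.depth = true  [terminal]
17. n0.mk = 15  [S₁.lim * -1 + 27]
18. n0.lim = 2  [S₀.tag * -2 + 62]
19. n0.depth = false  [S₀.tag > 30]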